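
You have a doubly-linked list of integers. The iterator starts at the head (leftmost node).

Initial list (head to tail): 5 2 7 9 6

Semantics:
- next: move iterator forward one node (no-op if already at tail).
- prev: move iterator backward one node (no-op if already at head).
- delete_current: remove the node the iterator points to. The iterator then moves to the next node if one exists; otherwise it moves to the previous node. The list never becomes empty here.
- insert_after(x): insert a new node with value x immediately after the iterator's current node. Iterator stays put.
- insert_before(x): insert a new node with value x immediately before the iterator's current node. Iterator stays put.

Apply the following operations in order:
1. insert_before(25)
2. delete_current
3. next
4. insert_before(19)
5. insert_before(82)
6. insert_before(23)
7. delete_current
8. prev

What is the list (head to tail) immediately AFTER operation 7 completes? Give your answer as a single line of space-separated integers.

Answer: 25 2 19 82 23 9 6

Derivation:
After 1 (insert_before(25)): list=[25, 5, 2, 7, 9, 6] cursor@5
After 2 (delete_current): list=[25, 2, 7, 9, 6] cursor@2
After 3 (next): list=[25, 2, 7, 9, 6] cursor@7
After 4 (insert_before(19)): list=[25, 2, 19, 7, 9, 6] cursor@7
After 5 (insert_before(82)): list=[25, 2, 19, 82, 7, 9, 6] cursor@7
After 6 (insert_before(23)): list=[25, 2, 19, 82, 23, 7, 9, 6] cursor@7
After 7 (delete_current): list=[25, 2, 19, 82, 23, 9, 6] cursor@9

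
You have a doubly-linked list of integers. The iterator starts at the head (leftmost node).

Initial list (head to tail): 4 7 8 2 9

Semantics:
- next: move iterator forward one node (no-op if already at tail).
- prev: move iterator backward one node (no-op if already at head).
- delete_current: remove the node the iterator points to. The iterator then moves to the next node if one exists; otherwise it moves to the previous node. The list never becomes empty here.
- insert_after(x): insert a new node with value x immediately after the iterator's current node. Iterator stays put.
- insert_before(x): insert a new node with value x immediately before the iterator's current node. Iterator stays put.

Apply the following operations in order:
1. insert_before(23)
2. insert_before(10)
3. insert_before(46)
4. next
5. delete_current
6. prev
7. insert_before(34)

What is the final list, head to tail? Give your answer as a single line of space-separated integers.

After 1 (insert_before(23)): list=[23, 4, 7, 8, 2, 9] cursor@4
After 2 (insert_before(10)): list=[23, 10, 4, 7, 8, 2, 9] cursor@4
After 3 (insert_before(46)): list=[23, 10, 46, 4, 7, 8, 2, 9] cursor@4
After 4 (next): list=[23, 10, 46, 4, 7, 8, 2, 9] cursor@7
After 5 (delete_current): list=[23, 10, 46, 4, 8, 2, 9] cursor@8
After 6 (prev): list=[23, 10, 46, 4, 8, 2, 9] cursor@4
After 7 (insert_before(34)): list=[23, 10, 46, 34, 4, 8, 2, 9] cursor@4

Answer: 23 10 46 34 4 8 2 9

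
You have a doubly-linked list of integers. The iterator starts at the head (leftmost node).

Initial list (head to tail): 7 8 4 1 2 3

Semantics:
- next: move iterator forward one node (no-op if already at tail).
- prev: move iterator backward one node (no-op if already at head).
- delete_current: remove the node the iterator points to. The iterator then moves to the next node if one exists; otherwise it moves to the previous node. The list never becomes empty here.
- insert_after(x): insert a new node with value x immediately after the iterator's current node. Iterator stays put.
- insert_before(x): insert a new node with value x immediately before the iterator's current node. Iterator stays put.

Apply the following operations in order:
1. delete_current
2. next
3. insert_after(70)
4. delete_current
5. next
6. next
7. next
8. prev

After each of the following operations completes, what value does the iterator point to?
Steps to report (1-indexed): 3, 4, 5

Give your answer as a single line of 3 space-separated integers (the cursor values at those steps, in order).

After 1 (delete_current): list=[8, 4, 1, 2, 3] cursor@8
After 2 (next): list=[8, 4, 1, 2, 3] cursor@4
After 3 (insert_after(70)): list=[8, 4, 70, 1, 2, 3] cursor@4
After 4 (delete_current): list=[8, 70, 1, 2, 3] cursor@70
After 5 (next): list=[8, 70, 1, 2, 3] cursor@1
After 6 (next): list=[8, 70, 1, 2, 3] cursor@2
After 7 (next): list=[8, 70, 1, 2, 3] cursor@3
After 8 (prev): list=[8, 70, 1, 2, 3] cursor@2

Answer: 4 70 1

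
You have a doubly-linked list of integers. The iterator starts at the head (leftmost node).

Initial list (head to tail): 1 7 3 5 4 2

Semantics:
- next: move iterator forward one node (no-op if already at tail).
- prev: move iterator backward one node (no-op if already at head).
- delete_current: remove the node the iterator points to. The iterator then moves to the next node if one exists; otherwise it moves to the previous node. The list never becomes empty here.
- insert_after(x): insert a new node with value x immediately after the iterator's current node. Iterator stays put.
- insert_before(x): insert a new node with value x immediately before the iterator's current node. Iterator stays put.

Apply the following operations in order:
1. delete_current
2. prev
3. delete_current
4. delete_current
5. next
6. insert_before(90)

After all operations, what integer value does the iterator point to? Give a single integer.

Answer: 4

Derivation:
After 1 (delete_current): list=[7, 3, 5, 4, 2] cursor@7
After 2 (prev): list=[7, 3, 5, 4, 2] cursor@7
After 3 (delete_current): list=[3, 5, 4, 2] cursor@3
After 4 (delete_current): list=[5, 4, 2] cursor@5
After 5 (next): list=[5, 4, 2] cursor@4
After 6 (insert_before(90)): list=[5, 90, 4, 2] cursor@4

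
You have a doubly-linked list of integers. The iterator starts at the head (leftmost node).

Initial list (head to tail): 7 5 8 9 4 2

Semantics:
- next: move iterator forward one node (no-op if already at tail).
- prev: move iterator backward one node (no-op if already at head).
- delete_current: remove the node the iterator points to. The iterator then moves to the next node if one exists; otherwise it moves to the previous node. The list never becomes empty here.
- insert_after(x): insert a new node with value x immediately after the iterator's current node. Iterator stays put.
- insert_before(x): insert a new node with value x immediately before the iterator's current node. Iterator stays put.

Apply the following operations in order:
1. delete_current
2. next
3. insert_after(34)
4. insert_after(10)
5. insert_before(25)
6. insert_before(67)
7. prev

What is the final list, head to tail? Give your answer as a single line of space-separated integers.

Answer: 5 25 67 8 10 34 9 4 2

Derivation:
After 1 (delete_current): list=[5, 8, 9, 4, 2] cursor@5
After 2 (next): list=[5, 8, 9, 4, 2] cursor@8
After 3 (insert_after(34)): list=[5, 8, 34, 9, 4, 2] cursor@8
After 4 (insert_after(10)): list=[5, 8, 10, 34, 9, 4, 2] cursor@8
After 5 (insert_before(25)): list=[5, 25, 8, 10, 34, 9, 4, 2] cursor@8
After 6 (insert_before(67)): list=[5, 25, 67, 8, 10, 34, 9, 4, 2] cursor@8
After 7 (prev): list=[5, 25, 67, 8, 10, 34, 9, 4, 2] cursor@67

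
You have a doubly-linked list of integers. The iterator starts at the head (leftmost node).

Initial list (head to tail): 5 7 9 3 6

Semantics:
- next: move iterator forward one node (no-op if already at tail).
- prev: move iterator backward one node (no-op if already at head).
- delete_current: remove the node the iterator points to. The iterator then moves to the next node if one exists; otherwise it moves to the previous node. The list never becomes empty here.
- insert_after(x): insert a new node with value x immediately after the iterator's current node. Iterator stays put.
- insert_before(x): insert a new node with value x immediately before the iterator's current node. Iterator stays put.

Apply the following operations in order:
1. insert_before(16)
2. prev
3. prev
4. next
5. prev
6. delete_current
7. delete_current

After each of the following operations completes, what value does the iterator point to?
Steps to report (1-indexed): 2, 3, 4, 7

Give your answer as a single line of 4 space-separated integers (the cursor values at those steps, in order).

Answer: 16 16 5 7

Derivation:
After 1 (insert_before(16)): list=[16, 5, 7, 9, 3, 6] cursor@5
After 2 (prev): list=[16, 5, 7, 9, 3, 6] cursor@16
After 3 (prev): list=[16, 5, 7, 9, 3, 6] cursor@16
After 4 (next): list=[16, 5, 7, 9, 3, 6] cursor@5
After 5 (prev): list=[16, 5, 7, 9, 3, 6] cursor@16
After 6 (delete_current): list=[5, 7, 9, 3, 6] cursor@5
After 7 (delete_current): list=[7, 9, 3, 6] cursor@7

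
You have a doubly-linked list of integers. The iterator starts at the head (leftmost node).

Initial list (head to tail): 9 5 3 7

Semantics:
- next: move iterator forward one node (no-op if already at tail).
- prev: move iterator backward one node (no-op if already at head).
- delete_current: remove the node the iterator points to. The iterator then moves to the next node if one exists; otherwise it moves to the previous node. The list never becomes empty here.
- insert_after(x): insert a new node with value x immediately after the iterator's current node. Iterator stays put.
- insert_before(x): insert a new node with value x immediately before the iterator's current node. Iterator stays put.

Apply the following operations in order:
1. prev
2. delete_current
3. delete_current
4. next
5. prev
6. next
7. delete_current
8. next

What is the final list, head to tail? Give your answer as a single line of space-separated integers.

After 1 (prev): list=[9, 5, 3, 7] cursor@9
After 2 (delete_current): list=[5, 3, 7] cursor@5
After 3 (delete_current): list=[3, 7] cursor@3
After 4 (next): list=[3, 7] cursor@7
After 5 (prev): list=[3, 7] cursor@3
After 6 (next): list=[3, 7] cursor@7
After 7 (delete_current): list=[3] cursor@3
After 8 (next): list=[3] cursor@3

Answer: 3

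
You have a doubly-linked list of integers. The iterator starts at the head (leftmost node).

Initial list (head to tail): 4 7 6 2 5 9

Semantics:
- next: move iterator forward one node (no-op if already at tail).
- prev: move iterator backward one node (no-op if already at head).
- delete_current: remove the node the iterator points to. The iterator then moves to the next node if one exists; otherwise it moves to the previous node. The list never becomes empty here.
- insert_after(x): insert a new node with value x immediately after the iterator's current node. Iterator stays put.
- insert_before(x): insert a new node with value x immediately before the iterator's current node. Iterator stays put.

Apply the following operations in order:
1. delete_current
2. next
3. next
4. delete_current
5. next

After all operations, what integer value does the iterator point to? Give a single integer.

Answer: 9

Derivation:
After 1 (delete_current): list=[7, 6, 2, 5, 9] cursor@7
After 2 (next): list=[7, 6, 2, 5, 9] cursor@6
After 3 (next): list=[7, 6, 2, 5, 9] cursor@2
After 4 (delete_current): list=[7, 6, 5, 9] cursor@5
After 5 (next): list=[7, 6, 5, 9] cursor@9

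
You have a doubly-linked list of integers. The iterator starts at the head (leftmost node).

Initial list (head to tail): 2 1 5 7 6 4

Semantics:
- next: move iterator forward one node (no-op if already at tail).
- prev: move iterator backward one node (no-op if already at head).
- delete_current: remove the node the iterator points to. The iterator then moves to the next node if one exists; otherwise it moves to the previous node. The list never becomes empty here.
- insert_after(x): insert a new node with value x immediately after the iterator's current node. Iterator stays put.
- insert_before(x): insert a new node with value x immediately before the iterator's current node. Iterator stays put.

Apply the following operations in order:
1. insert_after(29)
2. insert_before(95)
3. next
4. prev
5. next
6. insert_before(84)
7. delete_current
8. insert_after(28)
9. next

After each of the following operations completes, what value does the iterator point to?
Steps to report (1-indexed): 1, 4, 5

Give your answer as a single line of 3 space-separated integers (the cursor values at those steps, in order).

After 1 (insert_after(29)): list=[2, 29, 1, 5, 7, 6, 4] cursor@2
After 2 (insert_before(95)): list=[95, 2, 29, 1, 5, 7, 6, 4] cursor@2
After 3 (next): list=[95, 2, 29, 1, 5, 7, 6, 4] cursor@29
After 4 (prev): list=[95, 2, 29, 1, 5, 7, 6, 4] cursor@2
After 5 (next): list=[95, 2, 29, 1, 5, 7, 6, 4] cursor@29
After 6 (insert_before(84)): list=[95, 2, 84, 29, 1, 5, 7, 6, 4] cursor@29
After 7 (delete_current): list=[95, 2, 84, 1, 5, 7, 6, 4] cursor@1
After 8 (insert_after(28)): list=[95, 2, 84, 1, 28, 5, 7, 6, 4] cursor@1
After 9 (next): list=[95, 2, 84, 1, 28, 5, 7, 6, 4] cursor@28

Answer: 2 2 29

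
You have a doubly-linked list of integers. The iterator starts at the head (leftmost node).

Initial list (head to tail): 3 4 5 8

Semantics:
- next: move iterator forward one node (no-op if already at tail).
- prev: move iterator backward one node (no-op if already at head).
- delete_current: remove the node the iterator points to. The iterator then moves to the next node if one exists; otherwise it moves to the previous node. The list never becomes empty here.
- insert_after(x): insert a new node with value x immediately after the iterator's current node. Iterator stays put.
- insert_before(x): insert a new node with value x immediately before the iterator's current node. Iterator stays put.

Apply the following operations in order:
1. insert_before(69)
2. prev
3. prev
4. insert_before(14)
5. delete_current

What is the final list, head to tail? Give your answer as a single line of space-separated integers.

After 1 (insert_before(69)): list=[69, 3, 4, 5, 8] cursor@3
After 2 (prev): list=[69, 3, 4, 5, 8] cursor@69
After 3 (prev): list=[69, 3, 4, 5, 8] cursor@69
After 4 (insert_before(14)): list=[14, 69, 3, 4, 5, 8] cursor@69
After 5 (delete_current): list=[14, 3, 4, 5, 8] cursor@3

Answer: 14 3 4 5 8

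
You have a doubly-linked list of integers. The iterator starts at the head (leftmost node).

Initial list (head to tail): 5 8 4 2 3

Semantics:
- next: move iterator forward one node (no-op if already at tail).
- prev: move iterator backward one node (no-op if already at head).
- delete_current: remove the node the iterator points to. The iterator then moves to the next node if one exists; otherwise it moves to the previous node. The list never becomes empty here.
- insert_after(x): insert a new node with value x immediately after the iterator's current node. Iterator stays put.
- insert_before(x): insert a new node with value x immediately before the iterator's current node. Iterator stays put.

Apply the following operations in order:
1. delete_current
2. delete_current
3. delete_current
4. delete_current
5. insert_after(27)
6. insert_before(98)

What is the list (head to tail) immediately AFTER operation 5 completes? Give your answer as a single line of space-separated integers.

After 1 (delete_current): list=[8, 4, 2, 3] cursor@8
After 2 (delete_current): list=[4, 2, 3] cursor@4
After 3 (delete_current): list=[2, 3] cursor@2
After 4 (delete_current): list=[3] cursor@3
After 5 (insert_after(27)): list=[3, 27] cursor@3

Answer: 3 27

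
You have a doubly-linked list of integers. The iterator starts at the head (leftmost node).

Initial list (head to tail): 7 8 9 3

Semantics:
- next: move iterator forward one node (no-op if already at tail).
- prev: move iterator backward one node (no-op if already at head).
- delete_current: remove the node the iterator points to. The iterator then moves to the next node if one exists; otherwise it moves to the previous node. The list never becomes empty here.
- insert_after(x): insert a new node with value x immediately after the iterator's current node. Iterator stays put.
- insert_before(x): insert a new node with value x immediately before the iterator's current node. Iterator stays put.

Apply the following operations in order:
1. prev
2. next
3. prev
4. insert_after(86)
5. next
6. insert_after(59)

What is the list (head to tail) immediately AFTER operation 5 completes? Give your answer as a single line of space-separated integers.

After 1 (prev): list=[7, 8, 9, 3] cursor@7
After 2 (next): list=[7, 8, 9, 3] cursor@8
After 3 (prev): list=[7, 8, 9, 3] cursor@7
After 4 (insert_after(86)): list=[7, 86, 8, 9, 3] cursor@7
After 5 (next): list=[7, 86, 8, 9, 3] cursor@86

Answer: 7 86 8 9 3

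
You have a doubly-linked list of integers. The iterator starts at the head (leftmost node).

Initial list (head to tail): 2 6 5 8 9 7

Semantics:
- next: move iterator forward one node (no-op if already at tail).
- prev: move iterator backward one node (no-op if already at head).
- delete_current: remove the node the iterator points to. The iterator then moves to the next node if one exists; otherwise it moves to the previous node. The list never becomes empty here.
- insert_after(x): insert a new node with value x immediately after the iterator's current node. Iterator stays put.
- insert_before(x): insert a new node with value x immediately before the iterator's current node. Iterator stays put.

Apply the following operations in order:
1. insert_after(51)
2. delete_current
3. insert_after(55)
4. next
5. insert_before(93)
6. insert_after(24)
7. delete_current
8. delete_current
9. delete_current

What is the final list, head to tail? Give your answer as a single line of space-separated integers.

Answer: 51 93 5 8 9 7

Derivation:
After 1 (insert_after(51)): list=[2, 51, 6, 5, 8, 9, 7] cursor@2
After 2 (delete_current): list=[51, 6, 5, 8, 9, 7] cursor@51
After 3 (insert_after(55)): list=[51, 55, 6, 5, 8, 9, 7] cursor@51
After 4 (next): list=[51, 55, 6, 5, 8, 9, 7] cursor@55
After 5 (insert_before(93)): list=[51, 93, 55, 6, 5, 8, 9, 7] cursor@55
After 6 (insert_after(24)): list=[51, 93, 55, 24, 6, 5, 8, 9, 7] cursor@55
After 7 (delete_current): list=[51, 93, 24, 6, 5, 8, 9, 7] cursor@24
After 8 (delete_current): list=[51, 93, 6, 5, 8, 9, 7] cursor@6
After 9 (delete_current): list=[51, 93, 5, 8, 9, 7] cursor@5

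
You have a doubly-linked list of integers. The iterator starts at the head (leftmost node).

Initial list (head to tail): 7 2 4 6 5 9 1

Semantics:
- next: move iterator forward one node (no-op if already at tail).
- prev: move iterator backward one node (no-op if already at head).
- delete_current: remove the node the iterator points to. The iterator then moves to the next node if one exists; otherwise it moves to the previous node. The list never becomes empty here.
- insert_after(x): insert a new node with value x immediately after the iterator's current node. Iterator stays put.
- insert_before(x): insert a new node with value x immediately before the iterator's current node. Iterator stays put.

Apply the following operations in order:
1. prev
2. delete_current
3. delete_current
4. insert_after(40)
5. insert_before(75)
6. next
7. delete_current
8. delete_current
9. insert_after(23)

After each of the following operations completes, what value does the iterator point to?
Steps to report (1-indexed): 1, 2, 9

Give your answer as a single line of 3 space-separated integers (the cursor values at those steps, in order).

After 1 (prev): list=[7, 2, 4, 6, 5, 9, 1] cursor@7
After 2 (delete_current): list=[2, 4, 6, 5, 9, 1] cursor@2
After 3 (delete_current): list=[4, 6, 5, 9, 1] cursor@4
After 4 (insert_after(40)): list=[4, 40, 6, 5, 9, 1] cursor@4
After 5 (insert_before(75)): list=[75, 4, 40, 6, 5, 9, 1] cursor@4
After 6 (next): list=[75, 4, 40, 6, 5, 9, 1] cursor@40
After 7 (delete_current): list=[75, 4, 6, 5, 9, 1] cursor@6
After 8 (delete_current): list=[75, 4, 5, 9, 1] cursor@5
After 9 (insert_after(23)): list=[75, 4, 5, 23, 9, 1] cursor@5

Answer: 7 2 5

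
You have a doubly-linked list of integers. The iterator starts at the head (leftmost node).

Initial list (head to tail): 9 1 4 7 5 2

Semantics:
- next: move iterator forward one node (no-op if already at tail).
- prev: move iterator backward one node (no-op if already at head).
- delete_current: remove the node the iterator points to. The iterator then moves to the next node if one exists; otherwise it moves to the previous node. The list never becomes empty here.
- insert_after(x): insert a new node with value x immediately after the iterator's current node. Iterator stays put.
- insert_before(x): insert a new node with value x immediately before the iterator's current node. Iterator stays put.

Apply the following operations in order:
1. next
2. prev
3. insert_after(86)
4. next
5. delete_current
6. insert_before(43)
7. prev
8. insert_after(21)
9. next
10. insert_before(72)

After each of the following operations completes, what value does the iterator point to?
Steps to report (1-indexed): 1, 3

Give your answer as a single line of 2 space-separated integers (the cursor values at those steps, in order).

After 1 (next): list=[9, 1, 4, 7, 5, 2] cursor@1
After 2 (prev): list=[9, 1, 4, 7, 5, 2] cursor@9
After 3 (insert_after(86)): list=[9, 86, 1, 4, 7, 5, 2] cursor@9
After 4 (next): list=[9, 86, 1, 4, 7, 5, 2] cursor@86
After 5 (delete_current): list=[9, 1, 4, 7, 5, 2] cursor@1
After 6 (insert_before(43)): list=[9, 43, 1, 4, 7, 5, 2] cursor@1
After 7 (prev): list=[9, 43, 1, 4, 7, 5, 2] cursor@43
After 8 (insert_after(21)): list=[9, 43, 21, 1, 4, 7, 5, 2] cursor@43
After 9 (next): list=[9, 43, 21, 1, 4, 7, 5, 2] cursor@21
After 10 (insert_before(72)): list=[9, 43, 72, 21, 1, 4, 7, 5, 2] cursor@21

Answer: 1 9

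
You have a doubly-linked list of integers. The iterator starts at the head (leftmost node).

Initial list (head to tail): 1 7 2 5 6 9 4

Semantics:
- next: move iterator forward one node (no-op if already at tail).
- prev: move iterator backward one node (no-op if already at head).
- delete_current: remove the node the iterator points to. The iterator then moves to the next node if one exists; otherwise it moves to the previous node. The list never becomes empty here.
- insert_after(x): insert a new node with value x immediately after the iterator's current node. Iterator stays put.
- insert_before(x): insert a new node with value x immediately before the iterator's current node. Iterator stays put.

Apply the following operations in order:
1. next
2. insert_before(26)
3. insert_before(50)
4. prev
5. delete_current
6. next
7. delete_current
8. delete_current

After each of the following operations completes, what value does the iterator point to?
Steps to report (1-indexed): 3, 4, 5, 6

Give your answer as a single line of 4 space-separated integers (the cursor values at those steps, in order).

After 1 (next): list=[1, 7, 2, 5, 6, 9, 4] cursor@7
After 2 (insert_before(26)): list=[1, 26, 7, 2, 5, 6, 9, 4] cursor@7
After 3 (insert_before(50)): list=[1, 26, 50, 7, 2, 5, 6, 9, 4] cursor@7
After 4 (prev): list=[1, 26, 50, 7, 2, 5, 6, 9, 4] cursor@50
After 5 (delete_current): list=[1, 26, 7, 2, 5, 6, 9, 4] cursor@7
After 6 (next): list=[1, 26, 7, 2, 5, 6, 9, 4] cursor@2
After 7 (delete_current): list=[1, 26, 7, 5, 6, 9, 4] cursor@5
After 8 (delete_current): list=[1, 26, 7, 6, 9, 4] cursor@6

Answer: 7 50 7 2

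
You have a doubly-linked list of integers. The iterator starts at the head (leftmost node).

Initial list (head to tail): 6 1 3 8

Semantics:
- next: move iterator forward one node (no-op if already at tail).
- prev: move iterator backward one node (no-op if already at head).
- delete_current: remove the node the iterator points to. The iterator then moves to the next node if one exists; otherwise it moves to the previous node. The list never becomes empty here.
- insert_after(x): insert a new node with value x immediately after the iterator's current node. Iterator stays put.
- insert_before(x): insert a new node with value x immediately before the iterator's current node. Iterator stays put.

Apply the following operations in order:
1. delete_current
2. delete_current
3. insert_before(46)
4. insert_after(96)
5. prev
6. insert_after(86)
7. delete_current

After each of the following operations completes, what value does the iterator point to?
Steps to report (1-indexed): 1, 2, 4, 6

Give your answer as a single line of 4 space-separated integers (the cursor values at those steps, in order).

Answer: 1 3 3 46

Derivation:
After 1 (delete_current): list=[1, 3, 8] cursor@1
After 2 (delete_current): list=[3, 8] cursor@3
After 3 (insert_before(46)): list=[46, 3, 8] cursor@3
After 4 (insert_after(96)): list=[46, 3, 96, 8] cursor@3
After 5 (prev): list=[46, 3, 96, 8] cursor@46
After 6 (insert_after(86)): list=[46, 86, 3, 96, 8] cursor@46
After 7 (delete_current): list=[86, 3, 96, 8] cursor@86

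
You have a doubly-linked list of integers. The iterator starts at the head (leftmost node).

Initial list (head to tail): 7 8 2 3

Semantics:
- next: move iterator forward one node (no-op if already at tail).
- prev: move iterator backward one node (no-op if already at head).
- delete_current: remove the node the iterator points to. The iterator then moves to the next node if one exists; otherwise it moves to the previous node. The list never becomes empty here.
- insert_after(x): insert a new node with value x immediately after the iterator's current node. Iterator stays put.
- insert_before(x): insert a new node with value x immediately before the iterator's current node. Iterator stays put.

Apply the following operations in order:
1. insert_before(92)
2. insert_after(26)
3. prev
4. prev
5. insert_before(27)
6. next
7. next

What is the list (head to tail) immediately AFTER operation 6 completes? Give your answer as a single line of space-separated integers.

After 1 (insert_before(92)): list=[92, 7, 8, 2, 3] cursor@7
After 2 (insert_after(26)): list=[92, 7, 26, 8, 2, 3] cursor@7
After 3 (prev): list=[92, 7, 26, 8, 2, 3] cursor@92
After 4 (prev): list=[92, 7, 26, 8, 2, 3] cursor@92
After 5 (insert_before(27)): list=[27, 92, 7, 26, 8, 2, 3] cursor@92
After 6 (next): list=[27, 92, 7, 26, 8, 2, 3] cursor@7

Answer: 27 92 7 26 8 2 3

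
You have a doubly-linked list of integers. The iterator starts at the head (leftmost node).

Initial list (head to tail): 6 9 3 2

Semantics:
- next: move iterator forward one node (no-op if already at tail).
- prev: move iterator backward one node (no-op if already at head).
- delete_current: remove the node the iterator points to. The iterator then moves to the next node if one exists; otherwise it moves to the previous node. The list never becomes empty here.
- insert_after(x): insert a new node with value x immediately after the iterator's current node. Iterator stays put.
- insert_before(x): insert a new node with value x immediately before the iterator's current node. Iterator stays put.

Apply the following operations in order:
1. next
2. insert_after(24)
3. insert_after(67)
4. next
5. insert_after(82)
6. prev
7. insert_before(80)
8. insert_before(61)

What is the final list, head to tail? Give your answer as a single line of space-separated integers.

After 1 (next): list=[6, 9, 3, 2] cursor@9
After 2 (insert_after(24)): list=[6, 9, 24, 3, 2] cursor@9
After 3 (insert_after(67)): list=[6, 9, 67, 24, 3, 2] cursor@9
After 4 (next): list=[6, 9, 67, 24, 3, 2] cursor@67
After 5 (insert_after(82)): list=[6, 9, 67, 82, 24, 3, 2] cursor@67
After 6 (prev): list=[6, 9, 67, 82, 24, 3, 2] cursor@9
After 7 (insert_before(80)): list=[6, 80, 9, 67, 82, 24, 3, 2] cursor@9
After 8 (insert_before(61)): list=[6, 80, 61, 9, 67, 82, 24, 3, 2] cursor@9

Answer: 6 80 61 9 67 82 24 3 2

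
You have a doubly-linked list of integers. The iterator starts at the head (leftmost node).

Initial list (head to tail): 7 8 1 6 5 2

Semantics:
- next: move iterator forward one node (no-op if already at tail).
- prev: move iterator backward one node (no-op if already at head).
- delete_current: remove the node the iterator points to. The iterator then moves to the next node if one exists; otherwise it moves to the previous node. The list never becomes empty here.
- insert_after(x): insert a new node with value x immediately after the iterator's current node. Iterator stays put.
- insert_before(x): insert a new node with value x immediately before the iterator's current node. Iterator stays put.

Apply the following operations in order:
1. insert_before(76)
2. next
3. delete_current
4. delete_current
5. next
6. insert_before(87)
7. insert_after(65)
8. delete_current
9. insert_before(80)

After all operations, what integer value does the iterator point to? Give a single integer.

Answer: 65

Derivation:
After 1 (insert_before(76)): list=[76, 7, 8, 1, 6, 5, 2] cursor@7
After 2 (next): list=[76, 7, 8, 1, 6, 5, 2] cursor@8
After 3 (delete_current): list=[76, 7, 1, 6, 5, 2] cursor@1
After 4 (delete_current): list=[76, 7, 6, 5, 2] cursor@6
After 5 (next): list=[76, 7, 6, 5, 2] cursor@5
After 6 (insert_before(87)): list=[76, 7, 6, 87, 5, 2] cursor@5
After 7 (insert_after(65)): list=[76, 7, 6, 87, 5, 65, 2] cursor@5
After 8 (delete_current): list=[76, 7, 6, 87, 65, 2] cursor@65
After 9 (insert_before(80)): list=[76, 7, 6, 87, 80, 65, 2] cursor@65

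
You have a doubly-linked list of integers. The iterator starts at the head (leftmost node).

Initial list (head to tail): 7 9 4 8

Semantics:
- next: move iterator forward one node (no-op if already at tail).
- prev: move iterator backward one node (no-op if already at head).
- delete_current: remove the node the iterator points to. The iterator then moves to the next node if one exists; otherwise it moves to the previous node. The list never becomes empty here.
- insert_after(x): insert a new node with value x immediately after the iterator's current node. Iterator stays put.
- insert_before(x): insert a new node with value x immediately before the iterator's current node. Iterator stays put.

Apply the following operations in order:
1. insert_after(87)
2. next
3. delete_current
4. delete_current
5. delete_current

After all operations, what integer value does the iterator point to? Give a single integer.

After 1 (insert_after(87)): list=[7, 87, 9, 4, 8] cursor@7
After 2 (next): list=[7, 87, 9, 4, 8] cursor@87
After 3 (delete_current): list=[7, 9, 4, 8] cursor@9
After 4 (delete_current): list=[7, 4, 8] cursor@4
After 5 (delete_current): list=[7, 8] cursor@8

Answer: 8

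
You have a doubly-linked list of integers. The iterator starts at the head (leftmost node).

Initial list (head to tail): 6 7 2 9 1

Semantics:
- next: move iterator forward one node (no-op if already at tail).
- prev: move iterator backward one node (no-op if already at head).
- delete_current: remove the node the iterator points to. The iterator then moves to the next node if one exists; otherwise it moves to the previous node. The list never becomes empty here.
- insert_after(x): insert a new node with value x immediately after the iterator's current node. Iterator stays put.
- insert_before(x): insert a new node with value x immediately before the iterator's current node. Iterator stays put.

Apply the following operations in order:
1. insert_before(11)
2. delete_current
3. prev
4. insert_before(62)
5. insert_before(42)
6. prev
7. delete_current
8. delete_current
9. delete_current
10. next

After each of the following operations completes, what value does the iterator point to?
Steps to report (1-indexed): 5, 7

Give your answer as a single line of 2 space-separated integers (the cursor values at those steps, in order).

After 1 (insert_before(11)): list=[11, 6, 7, 2, 9, 1] cursor@6
After 2 (delete_current): list=[11, 7, 2, 9, 1] cursor@7
After 3 (prev): list=[11, 7, 2, 9, 1] cursor@11
After 4 (insert_before(62)): list=[62, 11, 7, 2, 9, 1] cursor@11
After 5 (insert_before(42)): list=[62, 42, 11, 7, 2, 9, 1] cursor@11
After 6 (prev): list=[62, 42, 11, 7, 2, 9, 1] cursor@42
After 7 (delete_current): list=[62, 11, 7, 2, 9, 1] cursor@11
After 8 (delete_current): list=[62, 7, 2, 9, 1] cursor@7
After 9 (delete_current): list=[62, 2, 9, 1] cursor@2
After 10 (next): list=[62, 2, 9, 1] cursor@9

Answer: 11 11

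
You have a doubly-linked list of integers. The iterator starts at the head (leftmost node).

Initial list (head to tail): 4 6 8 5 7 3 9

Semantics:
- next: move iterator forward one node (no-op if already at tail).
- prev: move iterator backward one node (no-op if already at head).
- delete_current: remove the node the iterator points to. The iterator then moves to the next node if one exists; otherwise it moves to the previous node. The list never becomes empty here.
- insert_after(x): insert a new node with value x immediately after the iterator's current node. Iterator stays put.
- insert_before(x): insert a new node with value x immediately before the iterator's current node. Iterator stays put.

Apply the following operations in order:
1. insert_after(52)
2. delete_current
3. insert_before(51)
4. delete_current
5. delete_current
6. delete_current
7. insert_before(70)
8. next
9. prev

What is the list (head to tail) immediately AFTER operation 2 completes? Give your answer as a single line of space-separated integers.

After 1 (insert_after(52)): list=[4, 52, 6, 8, 5, 7, 3, 9] cursor@4
After 2 (delete_current): list=[52, 6, 8, 5, 7, 3, 9] cursor@52

Answer: 52 6 8 5 7 3 9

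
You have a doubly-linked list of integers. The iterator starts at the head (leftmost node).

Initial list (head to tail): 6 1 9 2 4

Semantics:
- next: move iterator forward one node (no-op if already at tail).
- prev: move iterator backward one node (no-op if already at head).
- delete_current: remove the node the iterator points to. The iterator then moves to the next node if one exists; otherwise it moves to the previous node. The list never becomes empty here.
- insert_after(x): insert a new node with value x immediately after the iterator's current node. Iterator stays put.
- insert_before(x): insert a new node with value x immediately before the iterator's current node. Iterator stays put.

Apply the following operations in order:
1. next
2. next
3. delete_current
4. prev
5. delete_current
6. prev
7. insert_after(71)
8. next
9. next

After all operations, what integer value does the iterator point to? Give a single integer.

Answer: 2

Derivation:
After 1 (next): list=[6, 1, 9, 2, 4] cursor@1
After 2 (next): list=[6, 1, 9, 2, 4] cursor@9
After 3 (delete_current): list=[6, 1, 2, 4] cursor@2
After 4 (prev): list=[6, 1, 2, 4] cursor@1
After 5 (delete_current): list=[6, 2, 4] cursor@2
After 6 (prev): list=[6, 2, 4] cursor@6
After 7 (insert_after(71)): list=[6, 71, 2, 4] cursor@6
After 8 (next): list=[6, 71, 2, 4] cursor@71
After 9 (next): list=[6, 71, 2, 4] cursor@2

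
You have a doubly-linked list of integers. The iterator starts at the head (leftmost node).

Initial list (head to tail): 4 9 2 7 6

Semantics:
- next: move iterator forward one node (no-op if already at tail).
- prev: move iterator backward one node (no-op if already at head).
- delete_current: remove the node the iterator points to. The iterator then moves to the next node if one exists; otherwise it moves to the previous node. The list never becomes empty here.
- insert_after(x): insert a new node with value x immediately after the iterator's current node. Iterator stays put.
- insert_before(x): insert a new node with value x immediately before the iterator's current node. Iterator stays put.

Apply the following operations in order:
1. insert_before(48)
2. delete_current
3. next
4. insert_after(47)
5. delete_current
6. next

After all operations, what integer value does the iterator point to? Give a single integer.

After 1 (insert_before(48)): list=[48, 4, 9, 2, 7, 6] cursor@4
After 2 (delete_current): list=[48, 9, 2, 7, 6] cursor@9
After 3 (next): list=[48, 9, 2, 7, 6] cursor@2
After 4 (insert_after(47)): list=[48, 9, 2, 47, 7, 6] cursor@2
After 5 (delete_current): list=[48, 9, 47, 7, 6] cursor@47
After 6 (next): list=[48, 9, 47, 7, 6] cursor@7

Answer: 7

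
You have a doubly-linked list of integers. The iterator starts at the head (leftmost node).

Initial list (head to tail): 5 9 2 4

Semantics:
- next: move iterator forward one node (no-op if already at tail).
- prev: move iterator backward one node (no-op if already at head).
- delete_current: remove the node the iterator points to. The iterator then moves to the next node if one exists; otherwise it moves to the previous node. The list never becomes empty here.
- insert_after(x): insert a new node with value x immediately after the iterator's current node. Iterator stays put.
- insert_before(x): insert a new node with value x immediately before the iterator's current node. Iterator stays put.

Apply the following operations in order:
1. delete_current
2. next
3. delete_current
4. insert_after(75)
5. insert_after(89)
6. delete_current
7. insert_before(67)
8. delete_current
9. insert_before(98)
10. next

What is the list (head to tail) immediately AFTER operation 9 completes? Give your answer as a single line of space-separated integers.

Answer: 9 67 98 75

Derivation:
After 1 (delete_current): list=[9, 2, 4] cursor@9
After 2 (next): list=[9, 2, 4] cursor@2
After 3 (delete_current): list=[9, 4] cursor@4
After 4 (insert_after(75)): list=[9, 4, 75] cursor@4
After 5 (insert_after(89)): list=[9, 4, 89, 75] cursor@4
After 6 (delete_current): list=[9, 89, 75] cursor@89
After 7 (insert_before(67)): list=[9, 67, 89, 75] cursor@89
After 8 (delete_current): list=[9, 67, 75] cursor@75
After 9 (insert_before(98)): list=[9, 67, 98, 75] cursor@75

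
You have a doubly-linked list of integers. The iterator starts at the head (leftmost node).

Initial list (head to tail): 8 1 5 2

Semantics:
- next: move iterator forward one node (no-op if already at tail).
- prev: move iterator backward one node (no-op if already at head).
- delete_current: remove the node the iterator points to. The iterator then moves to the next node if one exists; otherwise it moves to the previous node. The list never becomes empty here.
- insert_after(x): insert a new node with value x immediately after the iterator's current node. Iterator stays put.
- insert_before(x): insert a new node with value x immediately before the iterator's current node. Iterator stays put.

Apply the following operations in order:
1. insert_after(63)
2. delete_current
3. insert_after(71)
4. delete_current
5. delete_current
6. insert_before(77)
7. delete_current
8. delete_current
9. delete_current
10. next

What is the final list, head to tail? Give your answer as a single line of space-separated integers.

Answer: 77

Derivation:
After 1 (insert_after(63)): list=[8, 63, 1, 5, 2] cursor@8
After 2 (delete_current): list=[63, 1, 5, 2] cursor@63
After 3 (insert_after(71)): list=[63, 71, 1, 5, 2] cursor@63
After 4 (delete_current): list=[71, 1, 5, 2] cursor@71
After 5 (delete_current): list=[1, 5, 2] cursor@1
After 6 (insert_before(77)): list=[77, 1, 5, 2] cursor@1
After 7 (delete_current): list=[77, 5, 2] cursor@5
After 8 (delete_current): list=[77, 2] cursor@2
After 9 (delete_current): list=[77] cursor@77
After 10 (next): list=[77] cursor@77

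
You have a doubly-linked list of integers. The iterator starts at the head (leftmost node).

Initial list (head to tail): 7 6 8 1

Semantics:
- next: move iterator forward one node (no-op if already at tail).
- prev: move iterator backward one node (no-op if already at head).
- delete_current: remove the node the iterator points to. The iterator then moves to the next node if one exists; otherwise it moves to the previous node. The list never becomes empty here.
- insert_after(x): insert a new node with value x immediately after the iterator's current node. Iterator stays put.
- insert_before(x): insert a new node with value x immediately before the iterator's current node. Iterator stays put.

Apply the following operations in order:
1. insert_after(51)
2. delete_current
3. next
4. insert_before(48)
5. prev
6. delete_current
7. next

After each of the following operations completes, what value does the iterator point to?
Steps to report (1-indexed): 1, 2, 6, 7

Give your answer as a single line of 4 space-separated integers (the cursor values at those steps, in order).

After 1 (insert_after(51)): list=[7, 51, 6, 8, 1] cursor@7
After 2 (delete_current): list=[51, 6, 8, 1] cursor@51
After 3 (next): list=[51, 6, 8, 1] cursor@6
After 4 (insert_before(48)): list=[51, 48, 6, 8, 1] cursor@6
After 5 (prev): list=[51, 48, 6, 8, 1] cursor@48
After 6 (delete_current): list=[51, 6, 8, 1] cursor@6
After 7 (next): list=[51, 6, 8, 1] cursor@8

Answer: 7 51 6 8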